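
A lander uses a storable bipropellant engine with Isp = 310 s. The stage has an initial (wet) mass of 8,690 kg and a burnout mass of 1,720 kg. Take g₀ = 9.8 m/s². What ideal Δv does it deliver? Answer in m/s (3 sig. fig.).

Δv ≈ 4920 m/s

v_e = Isp · g₀ = 310 × 9.8 = 3038.0 m/s.
Δv = v_e · ln(m₀/m_f) = 3038.0 × ln(5.052) = 3038.0 × 1.6198 ≈ 4921.1 m/s.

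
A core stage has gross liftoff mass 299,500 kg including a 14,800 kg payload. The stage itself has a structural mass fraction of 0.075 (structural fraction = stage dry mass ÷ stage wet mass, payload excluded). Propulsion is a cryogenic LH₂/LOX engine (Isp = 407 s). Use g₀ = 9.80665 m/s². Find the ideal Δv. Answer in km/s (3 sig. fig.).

Stage wet mass = m₀ − payload = 299,500 − 14,800 = 284,700 kg.
Stage dry mass = ε × stage wet mass = 0.075 × 284,700 = 21,352.5 kg.
Burnout mass m_f = stage dry + payload = 21,352.5 + 14,800 = 36,152.5 kg.
v_e = Isp · g₀ = 407 × 9.80665 = 3991.3 m/s.
Using Δv = v_e ln(m₀/m_f): Δv = v_e · ln(299,500/36,152.5) = 3991.3 × ln(8.284) = 3991.3 × 2.1144 ≈ 8439 m/s.

Δv ≈ 8.44 km/s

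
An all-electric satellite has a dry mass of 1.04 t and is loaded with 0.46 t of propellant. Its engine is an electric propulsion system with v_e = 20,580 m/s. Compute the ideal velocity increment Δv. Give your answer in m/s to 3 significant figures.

Δv ≈ 7540 m/s

m₀ = m_dry + m_prop = 1.04 + 0.46 = 1.5 t.
Δv = v_e · ln(m₀/m_f) = 20580.0 × ln(1.442) = 20580.0 × 0.3662 ≈ 7537.3 m/s.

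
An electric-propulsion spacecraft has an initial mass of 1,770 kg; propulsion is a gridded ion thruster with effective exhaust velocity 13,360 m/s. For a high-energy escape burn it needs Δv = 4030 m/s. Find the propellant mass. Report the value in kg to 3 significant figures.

propellant mass ≈ 461 kg

m₀/m_f = exp(Δv / v_e) = exp(4030 / 13360.0) = exp(0.3016) = 1.3521.
m_f = 1,770 / 1.3521 = 1,309.07 kg, so propellant = m₀ − m_f = 1,770 − 1,309.07 = 460.93 kg.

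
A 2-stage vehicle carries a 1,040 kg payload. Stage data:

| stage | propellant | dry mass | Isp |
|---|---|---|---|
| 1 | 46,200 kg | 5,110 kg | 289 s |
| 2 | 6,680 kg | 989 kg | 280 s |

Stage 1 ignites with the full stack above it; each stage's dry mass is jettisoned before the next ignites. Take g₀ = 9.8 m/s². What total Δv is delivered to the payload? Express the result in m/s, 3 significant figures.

Δv ≈ 8160 m/s

Ignition mass of stage 1 = 46,200+5,110 + 6,680+989 + 1,040 = 60,019 kg.
Stage 1: m₀ = 60,019 kg, m_f = 60,019 − 46,200 = 13,819 kg; Δv = 289×9.8×ln(4.343) = 2832.2×1.4686 ≈ 4159 m/s.
Stage 2: m₀ = 8,709 kg, m_f = 8,709 − 6,680 = 2,029 kg; Δv = 280×9.8×ln(4.292) = 2744.0×1.4568 ≈ 3997 m/s.
Total Δv = 4159 + 3997 = 8156 m/s.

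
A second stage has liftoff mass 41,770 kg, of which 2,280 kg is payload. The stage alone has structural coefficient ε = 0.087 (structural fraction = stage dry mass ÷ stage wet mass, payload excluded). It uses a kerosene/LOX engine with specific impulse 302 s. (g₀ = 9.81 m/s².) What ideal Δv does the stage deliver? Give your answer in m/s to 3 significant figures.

Stage wet mass = m₀ − payload = 41,770 − 2,280 = 39,490 kg.
Stage dry mass = ε × stage wet mass = 0.087 × 39,490 = 3,435.63 kg.
Burnout mass m_f = stage dry + payload = 3,435.63 + 2,280 = 5,715.63 kg.
v_e = Isp · g₀ = 302 × 9.81 = 2962.6 m/s.
Δv = v_e · ln(41,770/5,715.63) = 2962.6 × ln(7.308) = 2962.6 × 1.9890 ≈ 5893 m/s.

Δv ≈ 5890 m/s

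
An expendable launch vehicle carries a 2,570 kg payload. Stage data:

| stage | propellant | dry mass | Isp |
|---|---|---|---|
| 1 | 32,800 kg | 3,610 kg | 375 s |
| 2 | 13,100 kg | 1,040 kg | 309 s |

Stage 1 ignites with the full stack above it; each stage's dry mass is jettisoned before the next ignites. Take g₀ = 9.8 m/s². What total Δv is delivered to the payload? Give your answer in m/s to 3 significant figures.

Δv ≈ 8170 m/s

Ignition mass of stage 1 = 32,800+3,610 + 13,100+1,040 + 2,570 = 53,120 kg.
Stage 1: m₀ = 53,120 kg, m_f = 53,120 − 32,800 = 20,320 kg; Δv = 375×9.8×ln(2.614) = 3675.0×0.9609 ≈ 3531 m/s.
Stage 2: m₀ = 16,710 kg, m_f = 16,710 − 13,100 = 3,610 kg; Δv = 309×9.8×ln(4.629) = 3028.2×1.5323 ≈ 4640 m/s.
Total Δv = 3531 + 4640 = 8171 m/s.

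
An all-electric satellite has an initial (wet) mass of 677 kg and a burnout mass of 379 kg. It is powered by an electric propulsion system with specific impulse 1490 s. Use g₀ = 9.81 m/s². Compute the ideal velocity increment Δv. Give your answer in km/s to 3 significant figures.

Δv ≈ 8.48 km/s

v_e = Isp · g₀ = 1490 × 9.81 = 14616.9 m/s.
Δv = v_e · ln(m₀/m_f) = 14616.9 × ln(1.786) = 14616.9 × 0.5801 ≈ 8479.8 m/s.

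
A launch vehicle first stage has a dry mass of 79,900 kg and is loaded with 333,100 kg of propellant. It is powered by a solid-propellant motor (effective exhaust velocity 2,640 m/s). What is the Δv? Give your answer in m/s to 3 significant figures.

m₀ = m_dry + m_prop = 79,900 + 333,100 = 413,000 kg.
Rocket equation: Δv = v_e · ln(m₀/m_f) = 2640.0 × ln(5.169) = 2640.0 × 1.6427 ≈ 4336.7 m/s.

Δv ≈ 4340 m/s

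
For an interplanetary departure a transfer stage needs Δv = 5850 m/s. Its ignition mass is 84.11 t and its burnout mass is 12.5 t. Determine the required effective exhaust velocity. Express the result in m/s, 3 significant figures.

v_e ≈ 3070 m/s

ln(m₀/m_f) = ln(84110/12500) = ln(6.729) = 1.9064.
Using Δv = v_e ln(m₀/m_f): v_e = Δv / ln(m₀/m_f) = 5850 / 1.9064 = 3068.6 m/s.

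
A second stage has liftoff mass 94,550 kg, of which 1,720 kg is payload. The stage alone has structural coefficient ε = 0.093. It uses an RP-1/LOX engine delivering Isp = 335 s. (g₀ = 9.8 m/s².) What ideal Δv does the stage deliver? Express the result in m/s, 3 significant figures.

Stage wet mass = m₀ − payload = 94,550 − 1,720 = 92,830 kg.
Stage dry mass = ε × stage wet mass = 0.093 × 92,830 = 8,633.19 kg.
Burnout mass m_f = stage dry + payload = 8,633.19 + 1,720 = 10,353.19 kg.
v_e = Isp · g₀ = 335 × 9.8 = 3283.0 m/s.
Δv = v_e · ln(94,550/10,353.19) = 3283.0 × ln(9.132) = 3283.0 × 2.2118 ≈ 7261 m/s.

Δv ≈ 7260 m/s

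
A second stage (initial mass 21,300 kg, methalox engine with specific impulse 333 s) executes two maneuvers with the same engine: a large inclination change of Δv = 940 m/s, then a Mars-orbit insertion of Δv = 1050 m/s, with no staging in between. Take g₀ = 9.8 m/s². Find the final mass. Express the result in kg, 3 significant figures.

v_e = Isp · g₀ = 333 × 9.8 = 3263.4 m/s.
After the first burn: m = 21300 × exp(−940/3263.4) = 21300 × 0.74973 = 15,969.2 kg.
After the second burn: m = 15,969.2 × exp(−1050/3263.4) = 15,969.2 × 0.72488 = 11,575.8 kg.

final mass ≈ 11600 kg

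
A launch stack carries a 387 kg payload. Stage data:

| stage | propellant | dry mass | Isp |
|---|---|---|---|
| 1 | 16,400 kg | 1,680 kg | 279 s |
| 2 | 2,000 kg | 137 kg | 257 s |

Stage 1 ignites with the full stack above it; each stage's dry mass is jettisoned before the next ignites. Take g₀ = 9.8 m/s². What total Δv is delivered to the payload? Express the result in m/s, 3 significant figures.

Δv ≈ 8310 m/s

Ignition mass of stage 1 = 16,400+1,680 + 2,000+137 + 387 = 20,604 kg.
Stage 1: m₀ = 20,604 kg, m_f = 20,604 − 16,400 = 4,204 kg; Δv = 279×9.8×ln(4.901) = 2734.2×1.5894 ≈ 4346 m/s.
Stage 2: m₀ = 2,524 kg, m_f = 2,524 − 2,000 = 524 kg; Δv = 257×9.8×ln(4.817) = 2518.6×1.5721 ≈ 3960 m/s.
Total Δv = 4346 + 3960 = 8306 m/s.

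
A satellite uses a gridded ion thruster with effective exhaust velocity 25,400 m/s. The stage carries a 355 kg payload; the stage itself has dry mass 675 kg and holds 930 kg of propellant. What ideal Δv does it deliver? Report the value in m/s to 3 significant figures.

Δv ≈ 16300 m/s

m₀ = payload + dry + propellant = 355 + 675 + 930 = 1,960 kg.
m_f = payload + dry = 355 + 675 = 1,030 kg.
From the ideal rocket equation, Δv = v_e · ln(m₀/m_f) = 25400.0 × ln(1.903) = 25400.0 × 0.6434 ≈ 16342.0 m/s.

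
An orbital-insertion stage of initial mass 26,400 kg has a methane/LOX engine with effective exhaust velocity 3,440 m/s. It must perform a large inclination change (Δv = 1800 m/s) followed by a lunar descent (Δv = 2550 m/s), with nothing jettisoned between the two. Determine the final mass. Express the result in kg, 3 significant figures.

final mass ≈ 7450 kg

After the first burn: m = 26400 × exp(−1800/3440.0) = 26400 × 0.59259 = 15,644.4 kg.
After the second burn: m = 15,644.4 × exp(−2550/3440.0) = 15,644.4 × 0.47650 = 7,454.56 kg.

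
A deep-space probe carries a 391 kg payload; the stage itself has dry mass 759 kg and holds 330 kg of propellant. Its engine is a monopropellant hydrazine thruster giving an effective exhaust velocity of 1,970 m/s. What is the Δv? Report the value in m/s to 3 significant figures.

m₀ = payload + dry + propellant = 391 + 759 + 330 = 1,480 kg.
m_f = payload + dry = 391 + 759 = 1,150 kg.
Δv = v_e · ln(m₀/m_f) = 1970.0 × ln(1.287) = 1970.0 × 0.2523 ≈ 497.0 m/s.

Δv ≈ 497 m/s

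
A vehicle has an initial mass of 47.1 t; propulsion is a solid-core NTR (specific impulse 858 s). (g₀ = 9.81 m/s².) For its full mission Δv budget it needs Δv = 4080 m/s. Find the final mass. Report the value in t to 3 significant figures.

v_e = Isp · g₀ = 858 × 9.81 = 8417.0 m/s.
Using Δv = v_e ln(m₀/m_f): m₀/m_f = exp(Δv / v_e) = exp(4080 / 8417.0) = exp(0.4847) = 1.6237.
m_f = m₀ / 1.6237 = 47.1 / 1.6237 = 29.0078 t.

final mass ≈ 29.0 t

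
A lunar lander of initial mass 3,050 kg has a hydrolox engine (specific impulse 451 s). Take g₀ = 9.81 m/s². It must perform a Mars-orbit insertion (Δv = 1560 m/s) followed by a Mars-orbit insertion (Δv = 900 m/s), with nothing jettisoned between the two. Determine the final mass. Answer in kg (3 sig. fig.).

v_e = Isp · g₀ = 451 × 9.81 = 4424.3 m/s.
After the first burn: m = 3050 × exp(−1560/4424.3) = 3050 × 0.70286 = 2,143.72 kg.
After the second burn: m = 2,143.72 × exp(−900/4424.3) = 2,143.72 × 0.81593 = 1,749.13 kg.

final mass ≈ 1750 kg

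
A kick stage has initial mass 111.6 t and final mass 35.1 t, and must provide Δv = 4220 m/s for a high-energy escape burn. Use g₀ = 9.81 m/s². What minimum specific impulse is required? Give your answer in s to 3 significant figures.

Isp ≈ 372 s

ln(m₀/m_f) = ln(111600/35100) = ln(3.179) = 1.1567.
v_e = Δv / ln(m₀/m_f) = 4220 / 1.1567 = 3648.2 m/s.
Isp = v_e / g₀ = 3648.2 / 9.81 = 371.9 s.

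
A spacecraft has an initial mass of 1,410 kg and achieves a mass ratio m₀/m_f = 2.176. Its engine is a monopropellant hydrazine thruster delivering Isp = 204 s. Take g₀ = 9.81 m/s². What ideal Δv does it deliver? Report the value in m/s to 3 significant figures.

v_e = Isp · g₀ = 204 × 9.81 = 2001.2 m/s.
From the ideal rocket equation, Δv = v_e · ln(2.176) = 2001.2 × 0.7775 ≈ 1555.9 m/s.

Δv ≈ 1560 m/s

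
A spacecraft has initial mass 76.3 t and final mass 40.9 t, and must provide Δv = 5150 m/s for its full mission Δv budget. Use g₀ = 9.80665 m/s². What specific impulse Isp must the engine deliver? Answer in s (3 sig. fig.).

Isp ≈ 842 s

ln(m₀/m_f) = ln(76300/40900) = ln(1.866) = 0.6235.
Rocket equation: v_e = Δv / ln(m₀/m_f) = 5150 / 0.6235 = 8259.3 m/s.
Isp = v_e / g₀ = 8259.3 / 9.80665 = 842.2 s.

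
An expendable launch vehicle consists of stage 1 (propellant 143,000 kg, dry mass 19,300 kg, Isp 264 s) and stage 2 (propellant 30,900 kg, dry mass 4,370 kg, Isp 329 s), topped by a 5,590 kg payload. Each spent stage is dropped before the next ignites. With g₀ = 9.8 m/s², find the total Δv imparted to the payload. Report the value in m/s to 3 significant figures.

Ignition mass of stage 1 = 143,000+19,300 + 30,900+4,370 + 5,590 = 203,160 kg.
Stage 1: m₀ = 203,160 kg, m_f = 203,160 − 143,000 = 60,160 kg; Δv = 264×9.8×ln(3.377) = 2587.2×1.2170 ≈ 3149 m/s.
Stage 2: m₀ = 40,860 kg, m_f = 40,860 − 30,900 = 9,960 kg; Δv = 329×9.8×ln(4.102) = 3224.2×1.4116 ≈ 4551 m/s.
Total Δv = 3149 + 4551 = 7700 m/s.

Δv ≈ 7700 m/s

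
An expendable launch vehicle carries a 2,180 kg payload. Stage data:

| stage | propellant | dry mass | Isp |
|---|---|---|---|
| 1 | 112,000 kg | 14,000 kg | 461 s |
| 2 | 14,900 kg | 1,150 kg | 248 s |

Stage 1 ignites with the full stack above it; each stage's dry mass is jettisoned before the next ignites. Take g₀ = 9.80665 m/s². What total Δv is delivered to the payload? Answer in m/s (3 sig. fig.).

Δv ≈ 10900 m/s

Ignition mass of stage 1 = 112,000+14,000 + 14,900+1,150 + 2,180 = 144,230 kg.
Stage 1: m₀ = 144,230 kg, m_f = 144,230 − 112,000 = 32,230 kg; Δv = 461×9.80665×ln(4.475) = 4520.9×1.4985 ≈ 6775 m/s.
Stage 2: m₀ = 18,230 kg, m_f = 18,230 − 14,900 = 3,330 kg; Δv = 248×9.80665×ln(5.474) = 2432.0×1.7001 ≈ 4135 m/s.
Total Δv = 6775 + 4135 = 10910 m/s.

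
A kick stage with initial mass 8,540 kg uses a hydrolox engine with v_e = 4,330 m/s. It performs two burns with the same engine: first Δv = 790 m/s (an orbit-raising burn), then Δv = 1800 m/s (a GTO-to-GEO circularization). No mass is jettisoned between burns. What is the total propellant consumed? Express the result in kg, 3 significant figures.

After the first burn: m = 8540 × exp(−790/4330.0) = 8540 × 0.83323 = 7,115.78 kg.
After the second burn: m = 7,115.78 × exp(−1800/4330.0) = 7,115.78 × 0.65988 = 4,695.56 kg.
Total propellant = m₀ − m_final = 8540 − 4,695.56 = 3,844.44 kg.

total propellant consumed ≈ 3840 kg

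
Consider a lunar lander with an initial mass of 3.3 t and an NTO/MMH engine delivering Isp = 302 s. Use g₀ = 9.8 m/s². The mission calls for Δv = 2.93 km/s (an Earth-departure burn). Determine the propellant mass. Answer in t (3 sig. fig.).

propellant mass ≈ 2.07 t

v_e = Isp · g₀ = 302 × 9.8 = 2959.6 m/s.
From the ideal rocket equation, m₀/m_f = exp(Δv / v_e) = exp(2930 / 2959.6) = exp(0.9900) = 2.6912.
m_f = 3.3 / 2.6912 = 1.22622 t, so propellant = m₀ − m_f = 3.3 − 1.22622 = 2.07378 t.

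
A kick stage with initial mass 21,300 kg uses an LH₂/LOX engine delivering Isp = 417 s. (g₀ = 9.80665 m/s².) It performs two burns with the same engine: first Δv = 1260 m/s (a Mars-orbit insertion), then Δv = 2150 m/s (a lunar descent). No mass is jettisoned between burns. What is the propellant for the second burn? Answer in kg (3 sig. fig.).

propellant for the second burn ≈ 6400 kg

v_e = Isp · g₀ = 417 × 9.80665 = 4089.4 m/s.
After the first burn: m = 21300 × exp(−1260/4089.4) = 21300 × 0.73483 = 15,651.9 kg.
After the second burn: m = 15,651.9 × exp(−2150/4089.4) = 15,651.9 × 0.59111 = 9,251.99 kg.
Second-burn propellant = 15,651.9 − 9,251.99 = 6,399.91 kg.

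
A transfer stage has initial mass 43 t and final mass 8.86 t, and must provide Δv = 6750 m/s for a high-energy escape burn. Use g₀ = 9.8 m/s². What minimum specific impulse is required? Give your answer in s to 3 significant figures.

Isp ≈ 436 s

ln(m₀/m_f) = ln(43000/8860) = ln(4.853) = 1.5797.
Rocket equation: v_e = Δv / ln(m₀/m_f) = 6750 / 1.5797 = 4273.1 m/s.
Isp = v_e / g₀ = 4273.1 / 9.8 = 436.0 s.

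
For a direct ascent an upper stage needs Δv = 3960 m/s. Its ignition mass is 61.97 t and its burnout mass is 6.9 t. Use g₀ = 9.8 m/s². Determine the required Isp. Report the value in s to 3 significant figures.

ln(m₀/m_f) = ln(61970/6900) = ln(8.981) = 2.1951.
From the ideal rocket equation, v_e = Δv / ln(m₀/m_f) = 3960 / 2.1951 = 1804.0 m/s.
Isp = v_e / g₀ = 1804.0 / 9.8 = 184.1 s.

Isp ≈ 184 s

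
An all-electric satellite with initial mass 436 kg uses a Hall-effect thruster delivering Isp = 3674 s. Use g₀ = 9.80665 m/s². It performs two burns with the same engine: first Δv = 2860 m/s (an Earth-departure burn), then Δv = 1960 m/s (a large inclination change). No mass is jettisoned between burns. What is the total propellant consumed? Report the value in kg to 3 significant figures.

total propellant consumed ≈ 54.6 kg

v_e = Isp · g₀ = 3674 × 9.80665 = 36029.6 m/s.
After the first burn: m = 436 × exp(−2860/36029.6) = 436 × 0.92369 = 402.729 kg.
After the second burn: m = 402.729 × exp(−1960/36029.6) = 402.729 × 0.94705 = 381.404 kg.
Total propellant = m₀ − m_final = 436 − 381.404 = 54.596 kg.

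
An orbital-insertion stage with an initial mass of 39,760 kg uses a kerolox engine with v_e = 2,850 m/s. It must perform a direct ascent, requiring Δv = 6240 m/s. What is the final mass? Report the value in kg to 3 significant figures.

final mass ≈ 4450 kg

From the ideal rocket equation, m₀/m_f = exp(Δv / v_e) = exp(6240 / 2850.0) = exp(2.1895) = 8.9305.
m_f = m₀ / 8.9305 = 39,760 / 8.9305 = 4,452.16 kg.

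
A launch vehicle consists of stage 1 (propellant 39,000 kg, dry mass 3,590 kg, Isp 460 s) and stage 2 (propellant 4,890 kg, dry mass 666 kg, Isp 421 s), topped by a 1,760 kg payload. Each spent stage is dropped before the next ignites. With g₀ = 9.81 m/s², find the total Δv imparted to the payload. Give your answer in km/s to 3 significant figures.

Ignition mass of stage 1 = 39,000+3,590 + 4,890+666 + 1,760 = 49,906 kg.
Stage 1: m₀ = 49,906 kg, m_f = 49,906 − 39,000 = 10,906 kg; Δv = 460×9.81×ln(4.576) = 4512.6×1.5208 ≈ 6863 m/s.
Stage 2: m₀ = 7,316 kg, m_f = 7,316 − 4,890 = 2,426 kg; Δv = 421×9.81×ln(3.016) = 4130.0×1.1038 ≈ 4559 m/s.
Total Δv = 6863 + 4559 = 11422 m/s.

Δv ≈ 11.4 km/s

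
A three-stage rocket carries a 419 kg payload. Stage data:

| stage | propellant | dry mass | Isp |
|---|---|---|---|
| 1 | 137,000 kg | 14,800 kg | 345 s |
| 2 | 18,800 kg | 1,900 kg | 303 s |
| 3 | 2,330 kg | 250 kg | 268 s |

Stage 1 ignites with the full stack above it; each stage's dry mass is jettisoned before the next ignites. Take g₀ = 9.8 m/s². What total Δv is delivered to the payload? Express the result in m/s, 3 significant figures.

Ignition mass of stage 1 = 137,000+14,800 + 18,800+1,900 + 2,330+250 + 419 = 175,499 kg.
Stage 1: m₀ = 175,499 kg, m_f = 175,499 − 137,000 = 38,499 kg; Δv = 345×9.8×ln(4.559) = 3381.0×1.5170 ≈ 5129 m/s.
Stage 2: m₀ = 23,699 kg, m_f = 23,699 − 18,800 = 4,899 kg; Δv = 303×9.8×ln(4.838) = 2969.4×1.5764 ≈ 4681 m/s.
Stage 3: m₀ = 2,999 kg, m_f = 2,999 − 2,330 = 669 kg; Δv = 268×9.8×ln(4.483) = 2626.4×1.5003 ≈ 3940 m/s.
Total Δv = 5129 + 4681 + 3940 = 13750 m/s.

Δv ≈ 13800 m/s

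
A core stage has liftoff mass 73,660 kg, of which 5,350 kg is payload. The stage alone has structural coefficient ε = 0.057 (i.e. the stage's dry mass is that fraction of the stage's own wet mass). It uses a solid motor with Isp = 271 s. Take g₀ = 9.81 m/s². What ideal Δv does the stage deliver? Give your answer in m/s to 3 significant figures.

Stage wet mass = m₀ − payload = 73,660 − 5,350 = 68,310 kg.
Stage dry mass = ε × stage wet mass = 0.057 × 68,310 = 3,893.67 kg.
Burnout mass m_f = stage dry + payload = 3,893.67 + 5,350 = 9,243.67 kg.
v_e = Isp · g₀ = 271 × 9.81 = 2658.5 m/s.
Δv = v_e · ln(73,660/9,243.67) = 2658.5 × ln(7.969) = 2658.5 × 2.0755 ≈ 5518 m/s.

Δv ≈ 5520 m/s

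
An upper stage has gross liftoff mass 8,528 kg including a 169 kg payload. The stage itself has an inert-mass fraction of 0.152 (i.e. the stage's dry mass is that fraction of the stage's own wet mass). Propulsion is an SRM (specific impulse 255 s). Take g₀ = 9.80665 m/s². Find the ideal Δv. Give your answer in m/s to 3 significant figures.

Stage wet mass = m₀ − payload = 8,528 − 169 = 8,359 kg.
Stage dry mass = ε × stage wet mass = 0.152 × 8,359 = 1,270.57 kg.
Burnout mass m_f = stage dry + payload = 1,270.57 + 169 = 1,439.57 kg.
v_e = Isp · g₀ = 255 × 9.80665 = 2500.7 m/s.
By the Tsiolkovsky rocket equation, Δv = v_e · ln(8,528/1,439.57) = 2500.7 × ln(5.924) = 2500.7 × 1.7790 ≈ 4449 m/s.

Δv ≈ 4450 m/s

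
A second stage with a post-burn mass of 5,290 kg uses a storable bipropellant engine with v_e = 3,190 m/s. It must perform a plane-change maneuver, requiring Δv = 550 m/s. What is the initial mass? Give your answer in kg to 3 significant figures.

initial mass ≈ 6290 kg

m₀/m_f = exp(Δv / v_e) = exp(550 / 3190.0) = exp(0.1724) = 1.1882.
m₀ = m_f × 1.1882 = 5,290 × 1.1882 = 6,285.58 kg.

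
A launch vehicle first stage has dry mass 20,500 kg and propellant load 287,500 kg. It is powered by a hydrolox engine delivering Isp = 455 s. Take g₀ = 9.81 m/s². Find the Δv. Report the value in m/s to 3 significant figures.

Δv ≈ 12100 m/s

v_e = Isp · g₀ = 455 × 9.81 = 4463.6 m/s.
m₀ = m_dry + m_prop = 20,500 + 287,500 = 308,000 kg.
Δv = v_e · ln(m₀/m_f) = 4463.6 × ln(15.02) = 4463.6 × 2.7097 ≈ 12094.8 m/s.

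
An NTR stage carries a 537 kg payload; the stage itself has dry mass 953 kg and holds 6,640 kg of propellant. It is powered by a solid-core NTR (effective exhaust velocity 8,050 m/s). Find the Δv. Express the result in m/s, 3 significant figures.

m₀ = payload + dry + propellant = 537 + 953 + 6,640 = 8,130 kg.
m_f = payload + dry = 537 + 953 = 1,490 kg.
Using Δv = v_e ln(m₀/m_f): Δv = v_e · ln(m₀/m_f) = 8050.0 × ln(5.456) = 8050.0 × 1.6968 ≈ 13659.1 m/s.

Δv ≈ 13700 m/s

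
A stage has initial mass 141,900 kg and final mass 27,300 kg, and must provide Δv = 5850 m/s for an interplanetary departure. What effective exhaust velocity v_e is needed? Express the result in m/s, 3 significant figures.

ln(m₀/m_f) = ln(141900/27300) = ln(5.198) = 1.6482.
Rocket equation: v_e = Δv / ln(m₀/m_f) = 5850 / 1.6482 = 3549.2 m/s.

v_e ≈ 3550 m/s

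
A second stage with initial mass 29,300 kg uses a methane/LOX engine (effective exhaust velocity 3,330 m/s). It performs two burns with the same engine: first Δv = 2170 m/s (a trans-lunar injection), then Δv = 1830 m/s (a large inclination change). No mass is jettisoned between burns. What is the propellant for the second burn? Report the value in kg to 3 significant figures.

propellant for the second burn ≈ 6460 kg

After the first burn: m = 29300 × exp(−2170/3330.0) = 29300 × 0.52118 = 15,270.6 kg.
After the second burn: m = 15,270.6 × exp(−1830/3330.0) = 15,270.6 × 0.57721 = 8,814.34 kg.
Second-burn propellant = 15,270.6 − 8,814.34 = 6,456.26 kg.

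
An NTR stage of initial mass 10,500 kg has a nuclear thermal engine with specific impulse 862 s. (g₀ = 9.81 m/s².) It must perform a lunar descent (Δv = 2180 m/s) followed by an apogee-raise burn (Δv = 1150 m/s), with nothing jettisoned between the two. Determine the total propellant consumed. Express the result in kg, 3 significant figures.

total propellant consumed ≈ 3420 kg

v_e = Isp · g₀ = 862 × 9.81 = 8456.2 m/s.
After the first burn: m = 10500 × exp(−2180/8456.2) = 10500 × 0.77275 = 8,113.88 kg.
After the second burn: m = 8,113.88 × exp(−1150/8456.2) = 8,113.88 × 0.87285 = 7,082.2 kg.
Total propellant = m₀ − m_final = 10500 − 7,082.2 = 3,417.8 kg.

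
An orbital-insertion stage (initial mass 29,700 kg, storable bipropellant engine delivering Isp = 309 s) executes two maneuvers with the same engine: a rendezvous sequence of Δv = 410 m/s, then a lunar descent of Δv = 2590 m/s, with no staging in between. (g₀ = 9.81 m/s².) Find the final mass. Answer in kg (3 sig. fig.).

final mass ≈ 11000 kg

v_e = Isp · g₀ = 309 × 9.81 = 3031.3 m/s.
After the first burn: m = 29700 × exp(−410/3031.3) = 29700 × 0.87349 = 25,942.7 kg.
After the second burn: m = 25,942.7 × exp(−2590/3031.3) = 25,942.7 × 0.42553 = 11,039.4 kg.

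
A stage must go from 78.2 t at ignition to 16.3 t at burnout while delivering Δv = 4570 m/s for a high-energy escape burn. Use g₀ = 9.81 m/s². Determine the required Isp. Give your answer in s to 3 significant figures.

ln(m₀/m_f) = ln(78200/16300) = ln(4.798) = 1.5681.
Using Δv = v_e ln(m₀/m_f): v_e = Δv / ln(m₀/m_f) = 4570 / 1.5681 = 2914.3 m/s.
Isp = v_e / g₀ = 2914.3 / 9.81 = 297.1 s.

Isp ≈ 297 s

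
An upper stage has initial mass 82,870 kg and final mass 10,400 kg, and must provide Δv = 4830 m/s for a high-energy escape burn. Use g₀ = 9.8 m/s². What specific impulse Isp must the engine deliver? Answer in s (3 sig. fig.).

ln(m₀/m_f) = ln(82870/10400) = ln(7.968) = 2.0755.
Rocket equation: v_e = Δv / ln(m₀/m_f) = 4830 / 2.0755 = 2327.2 m/s.
Isp = v_e / g₀ = 2327.2 / 9.8 = 237.5 s.

Isp ≈ 237 s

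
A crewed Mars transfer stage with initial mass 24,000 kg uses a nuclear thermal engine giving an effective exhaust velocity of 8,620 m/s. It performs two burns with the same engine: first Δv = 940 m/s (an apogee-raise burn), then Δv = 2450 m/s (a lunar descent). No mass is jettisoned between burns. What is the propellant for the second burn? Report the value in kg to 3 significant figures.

propellant for the second burn ≈ 5320 kg

After the first burn: m = 24000 × exp(−940/8620.0) = 24000 × 0.89669 = 21,520.6 kg.
After the second burn: m = 21,520.6 × exp(−2450/8620.0) = 21,520.6 × 0.75260 = 16,196.4 kg.
Second-burn propellant = 21,520.6 − 16,196.4 = 5,324.2 kg.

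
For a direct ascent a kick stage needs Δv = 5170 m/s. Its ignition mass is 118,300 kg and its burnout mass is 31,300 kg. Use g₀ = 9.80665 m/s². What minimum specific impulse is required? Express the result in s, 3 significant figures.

Isp ≈ 397 s

ln(m₀/m_f) = ln(118300/31300) = ln(3.78) = 1.3296.
Rocket equation: v_e = Δv / ln(m₀/m_f) = 5170 / 1.3296 = 3888.4 m/s.
Isp = v_e / g₀ = 3888.4 / 9.80665 = 396.5 s.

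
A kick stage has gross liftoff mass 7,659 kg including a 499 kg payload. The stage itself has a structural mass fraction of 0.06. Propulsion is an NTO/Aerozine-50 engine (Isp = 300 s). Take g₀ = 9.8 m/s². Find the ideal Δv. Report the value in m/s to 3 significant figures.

Stage wet mass = m₀ − payload = 7,659 − 499 = 7,160 kg.
Stage dry mass = ε × stage wet mass = 0.06 × 7,160 = 429.6 kg.
Burnout mass m_f = stage dry + payload = 429.6 + 499 = 928.6 kg.
v_e = Isp · g₀ = 300 × 9.8 = 2940.0 m/s.
From the ideal rocket equation, Δv = v_e · ln(7,659/928.6) = 2940.0 × ln(8.248) = 2940.0 × 2.1100 ≈ 6203 m/s.

Δv ≈ 6200 m/s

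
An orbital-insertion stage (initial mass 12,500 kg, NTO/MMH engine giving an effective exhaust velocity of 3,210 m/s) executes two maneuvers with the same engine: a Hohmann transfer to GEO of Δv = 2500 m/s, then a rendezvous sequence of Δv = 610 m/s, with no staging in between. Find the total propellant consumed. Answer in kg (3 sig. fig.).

total propellant consumed ≈ 7760 kg

After the first burn: m = 12500 × exp(−2500/3210.0) = 12500 × 0.45895 = 5,736.88 kg.
After the second burn: m = 5,736.88 × exp(−610/3210.0) = 5,736.88 × 0.82693 = 4,744 kg.
Total propellant = m₀ − m_final = 12500 − 4,744 = 7,756 kg.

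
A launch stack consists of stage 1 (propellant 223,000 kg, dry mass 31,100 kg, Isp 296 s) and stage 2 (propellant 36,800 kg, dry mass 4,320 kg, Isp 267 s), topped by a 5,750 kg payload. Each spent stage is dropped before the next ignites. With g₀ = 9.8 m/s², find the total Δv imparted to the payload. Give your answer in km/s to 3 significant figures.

Δv ≈ 7.94 km/s

Ignition mass of stage 1 = 223,000+31,100 + 36,800+4,320 + 5,750 = 300,970 kg.
Stage 1: m₀ = 300,970 kg, m_f = 300,970 − 223,000 = 77,970 kg; Δv = 296×9.8×ln(3.86) = 2900.8×1.3507 ≈ 3918 m/s.
Stage 2: m₀ = 46,870 kg, m_f = 46,870 − 36,800 = 10,070 kg; Δv = 267×9.8×ln(4.654) = 2616.6×1.5378 ≈ 4024 m/s.
Total Δv = 3918 + 4024 = 7942 m/s.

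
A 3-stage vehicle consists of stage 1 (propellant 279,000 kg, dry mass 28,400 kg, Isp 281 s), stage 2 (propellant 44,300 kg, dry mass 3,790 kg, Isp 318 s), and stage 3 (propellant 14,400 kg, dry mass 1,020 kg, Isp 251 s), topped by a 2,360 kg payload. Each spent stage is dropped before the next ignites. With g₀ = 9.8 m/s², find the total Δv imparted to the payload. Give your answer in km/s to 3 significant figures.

Ignition mass of stage 1 = 279,000+28,400 + 44,300+3,790 + 14,400+1,020 + 2,360 = 373,270 kg.
Stage 1: m₀ = 373,270 kg, m_f = 373,270 − 279,000 = 94,270 kg; Δv = 281×9.8×ln(3.96) = 2753.8×1.3761 ≈ 3790 m/s.
Stage 2: m₀ = 65,870 kg, m_f = 65,870 − 44,300 = 21,570 kg; Δv = 318×9.8×ln(3.054) = 3116.4×1.1164 ≈ 3479 m/s.
Stage 3: m₀ = 17,780 kg, m_f = 17,780 − 14,400 = 3,380 kg; Δv = 251×9.8×ln(5.26) = 2459.8×1.6602 ≈ 4084 m/s.
Total Δv = 3790 + 3479 + 4084 = 11353 m/s.

Δv ≈ 11.4 km/s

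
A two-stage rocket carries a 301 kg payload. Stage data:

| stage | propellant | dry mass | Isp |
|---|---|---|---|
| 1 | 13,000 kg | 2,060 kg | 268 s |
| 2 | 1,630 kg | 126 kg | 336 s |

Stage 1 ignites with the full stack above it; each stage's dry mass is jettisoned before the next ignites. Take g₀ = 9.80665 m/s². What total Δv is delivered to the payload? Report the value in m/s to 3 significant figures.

Δv ≈ 8930 m/s

Ignition mass of stage 1 = 13,000+2,060 + 1,630+126 + 301 = 17,117 kg.
Stage 1: m₀ = 17,117 kg, m_f = 17,117 − 13,000 = 4,117 kg; Δv = 268×9.80665×ln(4.158) = 2628.2×1.4249 ≈ 3745 m/s.
Stage 2: m₀ = 2,057 kg, m_f = 2,057 − 1,630 = 427 kg; Δv = 336×9.80665×ln(4.817) = 3295.0×1.5722 ≈ 5181 m/s.
Total Δv = 3745 + 5181 = 8926 m/s.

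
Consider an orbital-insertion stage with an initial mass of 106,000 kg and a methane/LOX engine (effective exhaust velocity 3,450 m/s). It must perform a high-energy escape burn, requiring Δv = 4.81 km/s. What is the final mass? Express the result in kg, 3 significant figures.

final mass ≈ 26300 kg

m₀/m_f = exp(Δv / v_e) = exp(4810 / 3450.0) = exp(1.3942) = 4.0318.
m_f = m₀ / 4.0318 = 106,000 / 4.0318 = 26,291 kg.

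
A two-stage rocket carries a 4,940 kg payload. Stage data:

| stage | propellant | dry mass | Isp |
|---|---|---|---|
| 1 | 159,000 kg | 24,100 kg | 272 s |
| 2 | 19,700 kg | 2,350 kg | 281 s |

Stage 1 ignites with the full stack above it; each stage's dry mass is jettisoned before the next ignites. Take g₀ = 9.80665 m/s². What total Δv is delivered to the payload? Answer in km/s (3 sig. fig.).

Δv ≈ 7.38 km/s

Ignition mass of stage 1 = 159,000+24,100 + 19,700+2,350 + 4,940 = 210,090 kg.
Stage 1: m₀ = 210,090 kg, m_f = 210,090 − 159,000 = 51,090 kg; Δv = 272×9.80665×ln(4.112) = 2667.4×1.4139 ≈ 3772 m/s.
Stage 2: m₀ = 26,990 kg, m_f = 26,990 − 19,700 = 7,290 kg; Δv = 281×9.80665×ln(3.702) = 2755.7×1.3090 ≈ 3607 m/s.
Total Δv = 3772 + 3607 = 7379 m/s.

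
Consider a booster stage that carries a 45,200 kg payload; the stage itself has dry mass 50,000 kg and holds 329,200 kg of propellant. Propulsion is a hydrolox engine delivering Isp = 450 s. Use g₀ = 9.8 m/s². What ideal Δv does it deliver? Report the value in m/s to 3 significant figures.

v_e = Isp · g₀ = 450 × 9.8 = 4410.0 m/s.
m₀ = payload + dry + propellant = 45,200 + 50,000 + 329,200 = 424,400 kg.
m_f = payload + dry = 45,200 + 50,000 = 95,200 kg.
Δv = v_e · ln(m₀/m_f) = 4410.0 × ln(4.458) = 4410.0 × 1.4947 ≈ 6591.6 m/s.

Δv ≈ 6590 m/s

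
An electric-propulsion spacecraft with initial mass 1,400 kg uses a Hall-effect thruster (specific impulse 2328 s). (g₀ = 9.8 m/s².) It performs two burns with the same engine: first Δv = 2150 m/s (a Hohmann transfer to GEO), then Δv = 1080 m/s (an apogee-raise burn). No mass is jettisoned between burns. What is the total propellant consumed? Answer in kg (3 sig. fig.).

v_e = Isp · g₀ = 2328 × 9.8 = 22814.4 m/s.
After the first burn: m = 1400 × exp(−2150/22814.4) = 1400 × 0.91007 = 1,274.1 kg.
After the second burn: m = 1,274.1 × exp(−1080/22814.4) = 1,274.1 × 0.95376 = 1,215.19 kg.
Total propellant = m₀ − m_final = 1400 − 1,215.19 = 184.81 kg.

total propellant consumed ≈ 185 kg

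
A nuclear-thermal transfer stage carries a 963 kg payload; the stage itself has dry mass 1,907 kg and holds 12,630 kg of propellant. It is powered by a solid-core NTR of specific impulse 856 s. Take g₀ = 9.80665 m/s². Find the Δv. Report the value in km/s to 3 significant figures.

v_e = Isp · g₀ = 856 × 9.80665 = 8394.5 m/s.
m₀ = payload + dry + propellant = 963 + 1,907 + 12,630 = 15,500 kg.
m_f = payload + dry = 963 + 1,907 = 2,870 kg.
Δv = v_e · ln(m₀/m_f) = 8394.5 × ln(5.401) = 8394.5 × 1.6865 ≈ 14157.5 m/s.

Δv ≈ 14.2 km/s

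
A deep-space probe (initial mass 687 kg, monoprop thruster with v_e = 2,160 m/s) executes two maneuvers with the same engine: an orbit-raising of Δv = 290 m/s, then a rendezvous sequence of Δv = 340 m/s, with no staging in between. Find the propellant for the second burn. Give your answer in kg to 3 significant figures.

After the first burn: m = 687 × exp(−290/2160.0) = 687 × 0.87436 = 600.685 kg.
After the second burn: m = 600.685 × exp(−340/2160.0) = 600.685 × 0.85436 = 513.201 kg.
Second-burn propellant = 600.685 − 513.201 = 87.484 kg.

propellant for the second burn ≈ 87.5 kg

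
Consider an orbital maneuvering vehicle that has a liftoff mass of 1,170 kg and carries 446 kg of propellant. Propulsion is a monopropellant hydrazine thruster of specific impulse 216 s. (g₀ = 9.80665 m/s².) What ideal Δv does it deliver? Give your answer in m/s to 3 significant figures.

v_e = Isp · g₀ = 216 × 9.80665 = 2118.2 m/s.
m_f = m₀ − m_prop = 1,170 − 446 = 724 kg.
Δv = v_e · ln(m₀/m_f) = 2118.2 × ln(1.616) = 2118.2 × 0.4800 ≈ 1016.7 m/s.

Δv ≈ 1020 m/s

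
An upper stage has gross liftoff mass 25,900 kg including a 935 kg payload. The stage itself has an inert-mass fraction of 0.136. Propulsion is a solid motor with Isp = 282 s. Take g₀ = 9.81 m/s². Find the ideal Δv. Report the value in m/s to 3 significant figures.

Stage wet mass = m₀ − payload = 25,900 − 935 = 24,965 kg.
Stage dry mass = ε × stage wet mass = 0.136 × 24,965 = 3,395.24 kg.
Burnout mass m_f = stage dry + payload = 3,395.24 + 935 = 4,330.24 kg.
v_e = Isp · g₀ = 282 × 9.81 = 2766.4 m/s.
Using Δv = v_e ln(m₀/m_f): Δv = v_e · ln(25,900/4,330.24) = 2766.4 × ln(5.981) = 2766.4 × 1.7886 ≈ 4948 m/s.

Δv ≈ 4950 m/s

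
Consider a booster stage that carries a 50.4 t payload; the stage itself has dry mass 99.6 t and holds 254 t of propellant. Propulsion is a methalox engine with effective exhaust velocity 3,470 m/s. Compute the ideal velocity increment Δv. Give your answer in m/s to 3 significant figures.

m₀ = payload + dry + propellant = 50.4 + 99.6 + 254 = 404 t.
m_f = payload + dry = 50.4 + 99.6 = 150 t.
Rocket equation: Δv = v_e · ln(m₀/m_f) = 3470.0 × ln(2.693) = 3470.0 × 0.9908 ≈ 3438.0 m/s.

Δv ≈ 3440 m/s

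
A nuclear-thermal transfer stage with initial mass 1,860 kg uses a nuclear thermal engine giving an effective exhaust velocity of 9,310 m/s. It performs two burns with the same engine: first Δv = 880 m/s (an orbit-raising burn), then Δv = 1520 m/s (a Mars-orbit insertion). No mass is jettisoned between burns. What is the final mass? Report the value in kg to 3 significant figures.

After the first burn: m = 1860 × exp(−880/9310.0) = 1860 × 0.90981 = 1,692.25 kg.
After the second burn: m = 1,692.25 × exp(−1520/9310.0) = 1,692.25 × 0.84937 = 1,437.35 kg.

final mass ≈ 1440 kg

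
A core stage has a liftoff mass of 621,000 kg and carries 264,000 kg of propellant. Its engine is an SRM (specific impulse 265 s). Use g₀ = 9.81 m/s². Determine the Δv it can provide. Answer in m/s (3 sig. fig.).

Δv ≈ 1440 m/s

v_e = Isp · g₀ = 265 × 9.81 = 2599.7 m/s.
m_f = m₀ − m_prop = 621,000 − 264,000 = 357,000 kg.
Δv = v_e · ln(m₀/m_f) = 2599.7 × ln(1.739) = 2599.7 × 0.5536 ≈ 1439.2 m/s.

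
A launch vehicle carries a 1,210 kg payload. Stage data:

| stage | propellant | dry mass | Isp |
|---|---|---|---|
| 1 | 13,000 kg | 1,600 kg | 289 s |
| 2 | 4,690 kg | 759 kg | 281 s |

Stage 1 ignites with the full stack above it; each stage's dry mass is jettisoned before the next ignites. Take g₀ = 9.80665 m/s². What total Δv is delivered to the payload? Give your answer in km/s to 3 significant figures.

Ignition mass of stage 1 = 13,000+1,600 + 4,690+759 + 1,210 = 21,259 kg.
Stage 1: m₀ = 21,259 kg, m_f = 21,259 − 13,000 = 8,259 kg; Δv = 289×9.80665×ln(2.574) = 2834.1×0.9455 ≈ 2680 m/s.
Stage 2: m₀ = 6,659 kg, m_f = 6,659 − 4,690 = 1,969 kg; Δv = 281×9.80665×ln(3.382) = 2755.7×1.2184 ≈ 3358 m/s.
Total Δv = 2680 + 3358 = 6038 m/s.

Δv ≈ 6.04 km/s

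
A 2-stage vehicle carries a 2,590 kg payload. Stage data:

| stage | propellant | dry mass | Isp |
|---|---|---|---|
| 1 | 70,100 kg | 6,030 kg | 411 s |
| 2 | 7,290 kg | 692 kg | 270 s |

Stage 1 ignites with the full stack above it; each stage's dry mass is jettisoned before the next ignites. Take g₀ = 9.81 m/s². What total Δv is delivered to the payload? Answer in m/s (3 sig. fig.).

Δv ≈ 9760 m/s

Ignition mass of stage 1 = 70,100+6,030 + 7,290+692 + 2,590 = 86,702 kg.
Stage 1: m₀ = 86,702 kg, m_f = 86,702 − 70,100 = 16,602 kg; Δv = 411×9.81×ln(5.222) = 4031.9×1.6530 ≈ 6665 m/s.
Stage 2: m₀ = 10,572 kg, m_f = 10,572 − 7,290 = 3,282 kg; Δv = 270×9.81×ln(3.221) = 2648.7×1.1698 ≈ 3098 m/s.
Total Δv = 6665 + 3098 = 9763 m/s.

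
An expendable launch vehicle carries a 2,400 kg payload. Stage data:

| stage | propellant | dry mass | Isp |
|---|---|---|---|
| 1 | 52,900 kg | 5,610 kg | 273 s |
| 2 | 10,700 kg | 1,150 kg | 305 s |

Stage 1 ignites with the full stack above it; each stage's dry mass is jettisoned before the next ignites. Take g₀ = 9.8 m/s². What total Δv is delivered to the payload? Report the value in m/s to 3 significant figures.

Δv ≈ 7630 m/s

Ignition mass of stage 1 = 52,900+5,610 + 10,700+1,150 + 2,400 = 72,760 kg.
Stage 1: m₀ = 72,760 kg, m_f = 72,760 − 52,900 = 19,860 kg; Δv = 273×9.8×ln(3.664) = 2675.4×1.2985 ≈ 3474 m/s.
Stage 2: m₀ = 14,250 kg, m_f = 14,250 − 10,700 = 3,550 kg; Δv = 305×9.8×ln(4.014) = 2989.0×1.3898 ≈ 4154 m/s.
Total Δv = 3474 + 4154 = 7628 m/s.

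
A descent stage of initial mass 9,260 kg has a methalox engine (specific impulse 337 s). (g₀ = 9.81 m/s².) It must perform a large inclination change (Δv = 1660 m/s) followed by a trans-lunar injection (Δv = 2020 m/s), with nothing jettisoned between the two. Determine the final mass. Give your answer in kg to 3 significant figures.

v_e = Isp · g₀ = 337 × 9.81 = 3306.0 m/s.
After the first burn: m = 9260 × exp(−1660/3306.0) = 9260 × 0.60525 = 5,604.62 kg.
After the second burn: m = 5,604.62 × exp(−2020/3306.0) = 5,604.62 × 0.54280 = 3,042.19 kg.

final mass ≈ 3040 kg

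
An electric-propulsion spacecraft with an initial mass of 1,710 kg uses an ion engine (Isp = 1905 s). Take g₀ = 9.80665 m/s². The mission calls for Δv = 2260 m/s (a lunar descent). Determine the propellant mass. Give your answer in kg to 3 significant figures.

v_e = Isp · g₀ = 1905 × 9.80665 = 18681.7 m/s.
m₀/m_f = exp(Δv / v_e) = exp(2260 / 18681.7) = exp(0.1210) = 1.1286.
m_f = 1,710 / 1.1286 = 1,515.15 kg, so propellant = m₀ − m_f = 1,710 − 1,515.15 = 194.85 kg.

propellant mass ≈ 195 kg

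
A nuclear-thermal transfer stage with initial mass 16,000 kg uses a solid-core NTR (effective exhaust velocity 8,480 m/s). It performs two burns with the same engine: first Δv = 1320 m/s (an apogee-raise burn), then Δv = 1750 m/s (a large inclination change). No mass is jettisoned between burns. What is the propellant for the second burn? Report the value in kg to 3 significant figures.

After the first burn: m = 16000 × exp(−1320/8480.0) = 16000 × 0.85585 = 13,693.6 kg.
After the second burn: m = 13,693.6 × exp(−1750/8480.0) = 13,693.6 × 0.81353 = 11,140.2 kg.
Second-burn propellant = 13,693.6 − 11,140.2 = 2,553.4 kg.

propellant for the second burn ≈ 2550 kg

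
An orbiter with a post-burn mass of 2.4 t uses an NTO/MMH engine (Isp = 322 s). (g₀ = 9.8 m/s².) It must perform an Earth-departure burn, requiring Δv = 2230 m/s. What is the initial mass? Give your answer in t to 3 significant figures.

initial mass ≈ 4.87 t

v_e = Isp · g₀ = 322 × 9.8 = 3155.6 m/s.
m₀/m_f = exp(Δv / v_e) = exp(2230 / 3155.6) = exp(0.7067) = 2.0272.
m₀ = m_f × 2.0272 = 2.4 × 2.0272 = 4.86528 t.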